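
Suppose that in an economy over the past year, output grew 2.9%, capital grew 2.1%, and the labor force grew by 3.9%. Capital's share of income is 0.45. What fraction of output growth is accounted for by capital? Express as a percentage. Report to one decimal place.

Capital accounted for 32.6% of growth.

Capital contributed 0.45 × 2.1 = 0.945 pp.
Share of growth = 0.945 / 2.9 × 100 = 32.586%.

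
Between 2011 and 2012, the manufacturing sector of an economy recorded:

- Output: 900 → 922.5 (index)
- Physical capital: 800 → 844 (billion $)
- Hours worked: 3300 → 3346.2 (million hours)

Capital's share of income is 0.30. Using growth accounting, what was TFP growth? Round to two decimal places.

-0.13%

Output growth = (922.5 − 900) / 900 = 2.5%.
Physical capital growth = (844 − 800) / 800 = 5.5%.
Hours worked growth = (3346.2 − 3300) / 3300 = 1.4%.
Labor's share = 1 − 0.3 = 0.7.
Physical capital: 0.3 × 5.5 = 1.65 pp.
Hours worked: 0.7 × 1.4 = 0.98 pp.
TFP growth = 2.5 − 2.63 = -0.13%.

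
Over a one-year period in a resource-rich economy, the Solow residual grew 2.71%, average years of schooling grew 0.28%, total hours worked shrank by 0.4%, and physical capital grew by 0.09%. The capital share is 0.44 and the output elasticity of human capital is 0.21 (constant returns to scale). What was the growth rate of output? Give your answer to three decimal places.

Labor's share = 1 − 0.44 − 0.21 = 0.35.
Physical capital: 0.44 × 0.09 = 0.0396 pp.
Average years of schooling: 0.21 × 0.28 = 0.0588 pp.
Total hours worked: 0.35 × (-0.4) = -0.14 pp.
Output growth = 2.71 + (-0.0416) = 2.6684%.

2.668%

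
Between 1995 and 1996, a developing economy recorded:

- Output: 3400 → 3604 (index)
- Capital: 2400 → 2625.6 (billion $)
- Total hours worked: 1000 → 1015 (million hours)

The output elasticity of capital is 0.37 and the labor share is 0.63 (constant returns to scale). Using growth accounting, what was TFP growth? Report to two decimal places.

1.58%

Output growth = (3604 − 3400) / 3400 = 6%.
Capital growth = (2625.6 − 2400) / 2400 = 9.4%.
Total hours worked growth = (1015 − 1000) / 1000 = 1.5%.
Labor's share = 1 − 0.37 = 0.63.
Capital: 0.37 × 9.4 = 3.478 pp.
Total hours worked: 0.63 × 1.5 = 0.945 pp.
TFP growth = 6 − 4.423 = 1.577%.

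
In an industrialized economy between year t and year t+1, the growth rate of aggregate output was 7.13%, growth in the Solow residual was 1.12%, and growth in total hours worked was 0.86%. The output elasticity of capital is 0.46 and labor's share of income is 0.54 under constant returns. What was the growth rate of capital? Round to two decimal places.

Capital grew 12.06%.

Labor's share = 1 − 0.46 = 0.54.
gY = gA + 0.54×0.86 + 0.46×g.
0.46×g = 7.13 − 1.12 − 0.4644 = 5.5456.
g = 5.5456 / 0.46 = 12.0557%.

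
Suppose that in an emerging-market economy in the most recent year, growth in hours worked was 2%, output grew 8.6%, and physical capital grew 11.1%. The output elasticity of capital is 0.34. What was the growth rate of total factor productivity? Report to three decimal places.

3.506%

Labor's share = 1 − 0.34 = 0.66.
Physical capital: 0.34 × 11.1 = 3.774 pp.
Hours worked: 0.66 × 2 = 1.32 pp.
TFP growth = 8.6 − 5.094 = 3.506%.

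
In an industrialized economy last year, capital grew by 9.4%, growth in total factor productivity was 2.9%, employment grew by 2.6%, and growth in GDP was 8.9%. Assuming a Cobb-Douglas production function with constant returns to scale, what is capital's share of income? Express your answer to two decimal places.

gY = gA + α·gK + (1−α)·gL, so gY − gA − gL = α(gK − gL).
8.9 − 2.9 − 2.6 = α × (9.4 − 2.6).
3.4 = 6.8 α, so α = 0.5.

Capital's share of income is 0.50.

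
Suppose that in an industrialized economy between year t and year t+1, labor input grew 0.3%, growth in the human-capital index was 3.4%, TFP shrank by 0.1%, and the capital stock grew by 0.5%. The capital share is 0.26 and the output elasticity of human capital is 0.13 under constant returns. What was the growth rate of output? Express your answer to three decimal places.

0.655%

Labor's share = 1 − 0.26 − 0.13 = 0.61.
The capital stock: 0.26 × 0.5 = 0.13 pp.
The human-capital index: 0.13 × 3.4 = 0.442 pp.
Labor input: 0.61 × 0.3 = 0.183 pp.
Output growth = -0.1 + 0.755 = 0.655%.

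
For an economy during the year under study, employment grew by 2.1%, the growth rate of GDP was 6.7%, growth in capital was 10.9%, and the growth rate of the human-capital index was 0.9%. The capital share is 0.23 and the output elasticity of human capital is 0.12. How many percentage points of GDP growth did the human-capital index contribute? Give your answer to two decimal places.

Contribution = share × growth = 0.12 × 0.9 = 0.108 pp.

0.11 pp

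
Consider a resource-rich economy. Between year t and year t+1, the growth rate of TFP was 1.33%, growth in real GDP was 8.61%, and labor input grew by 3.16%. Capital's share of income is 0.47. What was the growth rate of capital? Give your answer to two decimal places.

Labor's share = 1 − 0.47 = 0.53.
gY = gA + 0.53×3.16 + 0.47×g.
0.47×g = 8.61 − 1.33 − 1.6748 = 5.6052.
g = 5.6052 / 0.47 = 11.926%.

11.93%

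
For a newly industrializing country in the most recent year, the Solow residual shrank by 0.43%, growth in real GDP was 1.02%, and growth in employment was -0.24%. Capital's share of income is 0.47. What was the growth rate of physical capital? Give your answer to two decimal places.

Labor's share = 1 − 0.47 = 0.53.
gY = gA + 0.53×(-0.24) + 0.47×g.
0.47×g = 1.02 + 0.43 + 0.1272 = 1.5772.
g = 1.5772 / 0.47 = 3.3557%.

Physical capital growth was 3.36%.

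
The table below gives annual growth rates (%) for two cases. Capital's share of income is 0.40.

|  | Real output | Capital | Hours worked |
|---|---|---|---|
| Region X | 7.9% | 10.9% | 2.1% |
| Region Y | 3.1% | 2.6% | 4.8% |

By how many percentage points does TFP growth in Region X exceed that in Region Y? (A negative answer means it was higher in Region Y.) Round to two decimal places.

Labor's share = 1 − 0.4 = 0.6.
Region X: TFP = 7.9 − 4.36 − 1.26 = 2.28%.
Region Y: TFP = 3.1 − 1.04 − 2.88 = -0.82%.
Difference = 2.28 − (-0.82) = 3.1 pp.

3.10 percentage points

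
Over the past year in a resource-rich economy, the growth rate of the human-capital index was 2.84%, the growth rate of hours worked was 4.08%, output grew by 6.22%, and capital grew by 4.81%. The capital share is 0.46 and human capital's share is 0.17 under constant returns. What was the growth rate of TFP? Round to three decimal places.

TFP growth was 2.015%.

Labor's share = 1 − 0.46 − 0.17 = 0.37.
Capital: 0.46 × 4.81 = 2.2126 pp.
The human-capital index: 0.17 × 2.84 = 0.4828 pp.
Hours worked: 0.37 × 4.08 = 1.5096 pp.
TFP growth = 6.22 − 4.205 = 2.015%.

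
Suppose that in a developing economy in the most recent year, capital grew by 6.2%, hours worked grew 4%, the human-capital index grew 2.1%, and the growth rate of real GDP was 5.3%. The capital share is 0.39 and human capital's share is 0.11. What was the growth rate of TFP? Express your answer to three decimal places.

Labor's share = 1 − 0.39 − 0.11 = 0.5.
Capital: 0.39 × 6.2 = 2.418 pp.
The human-capital index: 0.11 × 2.1 = 0.231 pp.
Hours worked: 0.5 × 4 = 2 pp.
TFP growth = 5.3 − 4.649 = 0.651%.

TFP growth was 0.651%.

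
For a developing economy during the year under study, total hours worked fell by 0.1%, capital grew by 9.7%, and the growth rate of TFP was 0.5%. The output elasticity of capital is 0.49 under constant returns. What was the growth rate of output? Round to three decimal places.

5.202%

Labor's share = 1 − 0.49 = 0.51.
Capital: 0.49 × 9.7 = 4.753 pp.
Total hours worked: 0.51 × (-0.1) = -0.051 pp.
Output growth = 0.5 + 4.702 = 5.202%.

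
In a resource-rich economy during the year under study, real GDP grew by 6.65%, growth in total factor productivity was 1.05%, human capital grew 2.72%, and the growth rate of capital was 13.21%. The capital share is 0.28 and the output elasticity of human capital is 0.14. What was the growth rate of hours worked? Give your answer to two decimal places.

Labor's share = 1 − 0.28 − 0.14 = 0.58.
gY = gA + 0.28×13.21 + 0.14×2.72 + 0.58×g.
0.58×g = 6.65 − 1.05 − 4.0796 = 1.5204.
g = 1.5204 / 0.58 = 2.6214%.

2.62%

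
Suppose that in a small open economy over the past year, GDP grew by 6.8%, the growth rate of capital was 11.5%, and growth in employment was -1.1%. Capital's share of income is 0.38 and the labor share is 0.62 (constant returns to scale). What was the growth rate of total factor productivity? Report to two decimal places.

Labor's share = 1 − 0.38 = 0.62.
Capital: 0.38 × 11.5 = 4.37 pp.
Employment: 0.62 × (-1.1) = -0.682 pp.
TFP growth = 6.8 − 3.688 = 3.112%.

3.11%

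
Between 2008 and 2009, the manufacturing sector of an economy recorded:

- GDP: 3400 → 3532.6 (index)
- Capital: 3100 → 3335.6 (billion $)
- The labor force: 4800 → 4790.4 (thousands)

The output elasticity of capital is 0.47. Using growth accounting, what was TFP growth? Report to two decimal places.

0.43%

GDP growth = (3532.6 − 3400) / 3400 = 3.9%.
Capital growth = (3335.6 − 3100) / 3100 = 7.6%.
The labor force growth = (4790.4 − 4800) / 4800 = -0.2%.
Labor's share = 1 − 0.47 = 0.53.
Capital: 0.47 × 7.6 = 3.572 pp.
The labor force: 0.53 × (-0.2) = -0.106 pp.
TFP growth = 3.9 − 3.466 = 0.434%.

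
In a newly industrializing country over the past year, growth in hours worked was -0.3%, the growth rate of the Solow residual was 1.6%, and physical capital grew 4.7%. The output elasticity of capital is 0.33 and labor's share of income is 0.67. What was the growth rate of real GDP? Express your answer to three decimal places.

Real GDP growth was 2.950%.

Labor's share = 1 − 0.33 = 0.67.
Physical capital: 0.33 × 4.7 = 1.551 pp.
Hours worked: 0.67 × (-0.3) = -0.201 pp.
Output growth = 1.6 + 1.35 = 2.95%.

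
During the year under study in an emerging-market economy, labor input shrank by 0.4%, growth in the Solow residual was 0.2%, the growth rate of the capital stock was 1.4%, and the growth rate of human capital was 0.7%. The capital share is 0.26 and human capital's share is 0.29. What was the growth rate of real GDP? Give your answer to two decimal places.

0.59%

Labor's share = 1 − 0.26 − 0.29 = 0.45.
The capital stock: 0.26 × 1.4 = 0.364 pp.
Human capital: 0.29 × 0.7 = 0.203 pp.
Labor input: 0.45 × (-0.4) = -0.18 pp.
Output growth = 0.2 + 0.387 = 0.587%.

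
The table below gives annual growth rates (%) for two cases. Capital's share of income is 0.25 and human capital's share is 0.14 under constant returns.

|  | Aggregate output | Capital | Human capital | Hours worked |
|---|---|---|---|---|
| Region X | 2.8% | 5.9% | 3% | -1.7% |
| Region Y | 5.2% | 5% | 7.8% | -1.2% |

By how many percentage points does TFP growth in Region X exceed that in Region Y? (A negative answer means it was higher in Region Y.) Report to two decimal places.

-1.65 percentage points

Labor's share = 1 − 0.25 − 0.14 = 0.61.
Region X: TFP = 2.8 − 1.475 − 0.42 + 1.037 = 1.942%.
Region Y: TFP = 5.2 − 1.25 − 1.092 + 0.732 = 3.59%.
Difference = 1.942 − (3.59) = -1.648 pp.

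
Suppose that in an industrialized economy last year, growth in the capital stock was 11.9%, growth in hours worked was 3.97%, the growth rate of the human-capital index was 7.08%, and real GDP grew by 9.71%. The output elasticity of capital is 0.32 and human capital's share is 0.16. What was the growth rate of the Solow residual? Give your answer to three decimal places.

2.705%

Labor's share = 1 − 0.32 − 0.16 = 0.52.
The capital stock: 0.32 × 11.9 = 3.808 pp.
The human-capital index: 0.16 × 7.08 = 1.1328 pp.
Hours worked: 0.52 × 3.97 = 2.0644 pp.
TFP growth = 9.71 − 7.0052 = 2.7048%.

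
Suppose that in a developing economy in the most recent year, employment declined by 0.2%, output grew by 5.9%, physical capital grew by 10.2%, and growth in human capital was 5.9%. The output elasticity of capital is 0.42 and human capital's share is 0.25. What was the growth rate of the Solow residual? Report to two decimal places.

Labor's share = 1 − 0.42 − 0.25 = 0.33.
Physical capital: 0.42 × 10.2 = 4.284 pp.
Human capital: 0.25 × 5.9 = 1.475 pp.
Employment: 0.33 × (-0.2) = -0.066 pp.
TFP growth = 5.9 − 5.693 = 0.207%.

0.21%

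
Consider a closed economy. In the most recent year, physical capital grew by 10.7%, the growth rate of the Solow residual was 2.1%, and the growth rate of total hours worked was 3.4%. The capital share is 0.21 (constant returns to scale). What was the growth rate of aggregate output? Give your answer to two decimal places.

7.03%

Labor's share = 1 − 0.21 = 0.79.
Physical capital: 0.21 × 10.7 = 2.247 pp.
Total hours worked: 0.79 × 3.4 = 2.686 pp.
Output growth = 2.1 + 4.933 = 7.033%.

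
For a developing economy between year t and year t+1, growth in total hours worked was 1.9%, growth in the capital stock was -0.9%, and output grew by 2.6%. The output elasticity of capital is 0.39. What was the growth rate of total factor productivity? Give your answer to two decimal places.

Labor's share = 1 − 0.39 = 0.61.
The capital stock: 0.39 × (-0.9) = -0.351 pp.
Total hours worked: 0.61 × 1.9 = 1.159 pp.
TFP growth = 2.6 − 0.808 = 1.792%.

1.79%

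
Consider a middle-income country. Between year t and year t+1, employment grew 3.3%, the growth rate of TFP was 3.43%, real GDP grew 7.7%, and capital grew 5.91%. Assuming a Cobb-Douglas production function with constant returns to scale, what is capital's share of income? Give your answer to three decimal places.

0.372

gY = gA + α·gK + (1−α)·gL, so gY − gA − gL = α(gK − gL).
7.7 − 3.43 − 3.3 = α × (5.91 − 3.3).
0.97 = 2.61 α, so α = 0.37165.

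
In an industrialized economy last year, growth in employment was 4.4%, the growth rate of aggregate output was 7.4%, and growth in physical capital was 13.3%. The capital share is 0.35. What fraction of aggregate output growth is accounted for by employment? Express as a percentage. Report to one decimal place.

Employment accounted for 38.6% of growth.

Labor's share = 1 − 0.35 = 0.65.
Employment contributed 0.65 × 4.4 = 2.86 pp.
Share of growth = 2.86 / 7.4 × 100 = 38.649%.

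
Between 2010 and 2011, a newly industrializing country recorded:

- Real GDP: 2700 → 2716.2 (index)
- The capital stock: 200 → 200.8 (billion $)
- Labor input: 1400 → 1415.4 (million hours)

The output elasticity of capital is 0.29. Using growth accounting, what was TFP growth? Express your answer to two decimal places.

Real GDP growth = (2716.2 − 2700) / 2700 = 0.6%.
The capital stock growth = (200.8 − 200) / 200 = 0.4%.
Labor input growth = (1415.4 − 1400) / 1400 = 1.1%.
Labor's share = 1 − 0.29 = 0.71.
The capital stock: 0.29 × 0.4 = 0.116 pp.
Labor input: 0.71 × 1.1 = 0.781 pp.
TFP growth = 0.6 − 0.897 = -0.297%.

-0.30%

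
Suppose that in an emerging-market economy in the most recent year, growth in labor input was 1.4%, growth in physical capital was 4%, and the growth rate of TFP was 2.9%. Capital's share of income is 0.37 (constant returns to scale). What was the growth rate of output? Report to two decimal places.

Labor's share = 1 − 0.37 = 0.63.
Physical capital: 0.37 × 4 = 1.48 pp.
Labor input: 0.63 × 1.4 = 0.882 pp.
Output growth = 2.9 + 2.362 = 5.262%.

Output growth was 5.26%.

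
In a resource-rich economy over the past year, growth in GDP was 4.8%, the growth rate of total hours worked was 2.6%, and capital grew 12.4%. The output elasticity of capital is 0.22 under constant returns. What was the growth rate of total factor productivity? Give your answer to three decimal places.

Total factor productivity growth was 0.044%.

Labor's share = 1 − 0.22 = 0.78.
Capital: 0.22 × 12.4 = 2.728 pp.
Total hours worked: 0.78 × 2.6 = 2.028 pp.
TFP growth = 4.8 − 4.756 = 0.044%.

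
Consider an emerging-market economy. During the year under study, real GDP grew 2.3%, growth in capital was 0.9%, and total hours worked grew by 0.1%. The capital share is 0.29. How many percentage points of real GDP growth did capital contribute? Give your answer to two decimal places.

0.26 percentage points

Contribution = share × growth = 0.29 × 0.9 = 0.261 pp.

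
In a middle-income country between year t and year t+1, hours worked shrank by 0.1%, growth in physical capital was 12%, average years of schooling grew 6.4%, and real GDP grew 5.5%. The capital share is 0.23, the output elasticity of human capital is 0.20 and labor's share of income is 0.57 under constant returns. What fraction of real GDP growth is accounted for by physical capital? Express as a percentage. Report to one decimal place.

Physical capital contributed 0.23 × 12 = 2.76 pp.
Share of growth = 2.76 / 5.5 × 100 = 50.182%.

50.2%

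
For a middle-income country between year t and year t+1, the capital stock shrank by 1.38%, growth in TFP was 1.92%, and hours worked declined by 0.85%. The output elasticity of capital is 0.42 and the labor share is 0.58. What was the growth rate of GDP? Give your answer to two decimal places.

Labor's share = 1 − 0.42 = 0.58.
The capital stock: 0.42 × (-1.38) = -0.5796 pp.
Hours worked: 0.58 × (-0.85) = -0.493 pp.
Output growth = 1.92 + (-1.0726) = 0.8474%.

0.85%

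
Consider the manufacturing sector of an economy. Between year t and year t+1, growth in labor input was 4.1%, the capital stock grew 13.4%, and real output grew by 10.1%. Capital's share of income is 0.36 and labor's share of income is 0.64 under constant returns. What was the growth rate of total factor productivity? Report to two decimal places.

2.65%

Labor's share = 1 − 0.36 = 0.64.
The capital stock: 0.36 × 13.4 = 4.824 pp.
Labor input: 0.64 × 4.1 = 2.624 pp.
TFP growth = 10.1 − 7.448 = 2.652%.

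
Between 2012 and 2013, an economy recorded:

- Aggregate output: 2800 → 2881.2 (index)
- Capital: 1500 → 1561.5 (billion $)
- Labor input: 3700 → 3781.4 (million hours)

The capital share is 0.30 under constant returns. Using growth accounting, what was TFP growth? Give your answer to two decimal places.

TFP grew 0.13%.

Aggregate output growth = (2881.2 − 2800) / 2800 = 2.9%.
Capital growth = (1561.5 − 1500) / 1500 = 4.1%.
Labor input growth = (3781.4 − 3700) / 3700 = 2.2%.
Labor's share = 1 − 0.3 = 0.7.
Capital: 0.3 × 4.1 = 1.23 pp.
Labor input: 0.7 × 2.2 = 1.54 pp.
TFP growth = 2.9 − 2.77 = 0.13%.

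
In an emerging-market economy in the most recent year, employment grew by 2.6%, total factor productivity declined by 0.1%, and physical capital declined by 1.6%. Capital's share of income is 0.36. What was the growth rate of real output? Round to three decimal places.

0.988%

Labor's share = 1 − 0.36 = 0.64.
Physical capital: 0.36 × (-1.6) = -0.576 pp.
Employment: 0.64 × 2.6 = 1.664 pp.
Output growth = -0.1 + 1.088 = 0.988%.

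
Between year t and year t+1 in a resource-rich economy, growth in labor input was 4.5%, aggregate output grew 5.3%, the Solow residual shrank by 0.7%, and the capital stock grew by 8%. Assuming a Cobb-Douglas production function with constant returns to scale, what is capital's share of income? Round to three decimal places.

0.429

gY = gA + α·gK + (1−α)·gL, so gY − gA − gL = α(gK − gL).
5.3 + 0.7 − 4.5 = α × (8 − 4.5).
1.5 = 3.5 α, so α = 0.42857.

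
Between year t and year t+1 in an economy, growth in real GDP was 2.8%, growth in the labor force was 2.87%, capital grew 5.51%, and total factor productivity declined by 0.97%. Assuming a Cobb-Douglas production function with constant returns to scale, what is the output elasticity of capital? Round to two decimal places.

0.34

gY = gA + α·gK + (1−α)·gL, so gY − gA − gL = α(gK − gL).
2.8 + 0.97 − 2.87 = α × (5.51 − 2.87).
0.9 = 2.64 α, so α = 0.3409.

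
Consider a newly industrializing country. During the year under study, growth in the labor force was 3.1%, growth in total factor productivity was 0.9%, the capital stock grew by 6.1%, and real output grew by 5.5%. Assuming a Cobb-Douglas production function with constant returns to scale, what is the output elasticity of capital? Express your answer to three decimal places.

gY = gA + α·gK + (1−α)·gL, so gY − gA − gL = α(gK − gL).
5.5 − 0.9 − 3.1 = α × (6.1 − 3.1).
1.5 = 3 α, so α = 0.5.

0.500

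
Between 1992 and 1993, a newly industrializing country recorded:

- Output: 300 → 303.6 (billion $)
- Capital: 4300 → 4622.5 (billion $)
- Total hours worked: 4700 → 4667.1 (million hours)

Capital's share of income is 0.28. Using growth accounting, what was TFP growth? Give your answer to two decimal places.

Output growth = (303.6 − 300) / 300 = 1.2%.
Capital growth = (4622.5 − 4300) / 4300 = 7.5%.
Total hours worked growth = (4667.1 − 4700) / 4700 = -0.7%.
Labor's share = 1 − 0.28 = 0.72.
Capital: 0.28 × 7.5 = 2.1 pp.
Total hours worked: 0.72 × (-0.7) = -0.504 pp.
TFP growth = 1.2 − 1.596 = -0.396%.

-0.40%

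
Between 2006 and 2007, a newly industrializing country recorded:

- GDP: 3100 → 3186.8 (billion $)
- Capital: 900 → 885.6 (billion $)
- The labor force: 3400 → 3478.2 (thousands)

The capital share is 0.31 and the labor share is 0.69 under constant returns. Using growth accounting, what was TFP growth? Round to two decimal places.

GDP growth = (3186.8 − 3100) / 3100 = 2.8%.
Capital growth = (885.6 − 900) / 900 = -1.6%.
The labor force growth = (3478.2 − 3400) / 3400 = 2.3%.
Labor's share = 1 − 0.31 = 0.69.
Capital: 0.31 × (-1.6) = -0.496 pp.
The labor force: 0.69 × 2.3 = 1.587 pp.
TFP growth = 2.8 − 1.091 = 1.709%.

1.71%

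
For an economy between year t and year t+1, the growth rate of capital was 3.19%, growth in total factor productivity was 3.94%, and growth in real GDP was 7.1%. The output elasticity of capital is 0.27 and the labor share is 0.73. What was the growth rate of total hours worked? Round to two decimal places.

Labor's share = 1 − 0.27 = 0.73.
gY = gA + 0.27×3.19 + 0.73×g.
0.73×g = 7.1 − 3.94 − 0.8613 = 2.2987.
g = 2.2987 / 0.73 = 3.1489%.

3.15%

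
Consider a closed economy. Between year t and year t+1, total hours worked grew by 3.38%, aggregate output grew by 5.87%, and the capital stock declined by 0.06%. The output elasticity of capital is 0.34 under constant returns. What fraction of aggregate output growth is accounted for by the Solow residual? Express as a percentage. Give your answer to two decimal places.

Labor's share = 1 − 0.34 = 0.66.
The capital stock: 0.34 × (-0.06) = -0.0204 pp.
Total hours worked: 0.66 × 3.38 = 2.2308 pp.
TFP growth = 5.87 − 2.2104 = 3.6596%.
TFP share of growth = 3.6596 / 5.87 × 100 = 62.3441%.

62.34%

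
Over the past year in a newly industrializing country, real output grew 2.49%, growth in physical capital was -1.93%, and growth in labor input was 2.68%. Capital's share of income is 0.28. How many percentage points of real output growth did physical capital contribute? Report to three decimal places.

-0.540 pp

Contribution = share × growth = 0.28 × (-1.93) = -0.5404 pp.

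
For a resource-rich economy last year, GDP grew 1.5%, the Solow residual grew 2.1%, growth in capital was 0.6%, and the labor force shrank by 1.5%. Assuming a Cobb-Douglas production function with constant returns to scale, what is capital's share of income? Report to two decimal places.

gY = gA + α·gK + (1−α)·gL, so gY − gA − gL = α(gK − gL).
1.5 − 2.1 + 1.5 = α × (0.6 − (-1.5)).
0.9 = 2.1 α, so α = 0.4286.

0.43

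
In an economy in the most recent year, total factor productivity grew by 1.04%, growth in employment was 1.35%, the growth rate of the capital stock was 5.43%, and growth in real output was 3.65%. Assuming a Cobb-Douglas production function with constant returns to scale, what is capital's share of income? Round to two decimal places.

gY = gA + α·gK + (1−α)·gL, so gY − gA − gL = α(gK − gL).
3.65 − 1.04 − 1.35 = α × (5.43 − 1.35).
1.26 = 4.08 α, so α = 0.3088.

0.31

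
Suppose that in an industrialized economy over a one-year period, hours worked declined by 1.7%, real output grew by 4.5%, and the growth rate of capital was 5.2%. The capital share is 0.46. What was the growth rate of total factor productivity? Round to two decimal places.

3.03%

Labor's share = 1 − 0.46 = 0.54.
Capital: 0.46 × 5.2 = 2.392 pp.
Hours worked: 0.54 × (-1.7) = -0.918 pp.
TFP growth = 4.5 − 1.474 = 3.026%.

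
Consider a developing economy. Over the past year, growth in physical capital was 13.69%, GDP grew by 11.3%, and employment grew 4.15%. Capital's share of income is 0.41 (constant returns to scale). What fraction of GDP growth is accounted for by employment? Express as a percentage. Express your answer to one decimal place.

21.7%

Labor's share = 1 − 0.41 = 0.59.
Employment contributed 0.59 × 4.15 = 2.4485 pp.
Share of growth = 2.4485 / 11.3 × 100 = 21.668%.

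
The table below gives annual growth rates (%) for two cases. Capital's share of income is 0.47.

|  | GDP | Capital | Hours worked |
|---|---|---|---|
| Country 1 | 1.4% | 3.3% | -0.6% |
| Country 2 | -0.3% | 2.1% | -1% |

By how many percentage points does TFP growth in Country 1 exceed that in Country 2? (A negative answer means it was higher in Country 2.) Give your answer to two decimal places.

0.92 percentage points

Labor's share = 1 − 0.47 = 0.53.
Country 1: TFP = 1.4 − 1.551 + 0.318 = 0.167%.
Country 2: TFP = -0.3 − 0.987 + 0.53 = -0.757%.
Difference = 0.167 − (-0.757) = 0.924 pp.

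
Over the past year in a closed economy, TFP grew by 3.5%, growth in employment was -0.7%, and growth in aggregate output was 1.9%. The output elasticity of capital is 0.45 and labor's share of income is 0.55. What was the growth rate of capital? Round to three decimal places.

-2.700%

Labor's share = 1 − 0.45 = 0.55.
gY = gA + 0.55×(-0.7) + 0.45×g.
0.45×g = 1.9 − 3.5 + 0.385 = -1.215.
g = -1.215 / 0.45 = -2.7%.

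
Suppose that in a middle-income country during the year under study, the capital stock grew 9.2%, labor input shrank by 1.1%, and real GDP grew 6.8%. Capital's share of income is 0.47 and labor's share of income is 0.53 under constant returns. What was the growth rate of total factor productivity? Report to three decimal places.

Labor's share = 1 − 0.47 = 0.53.
The capital stock: 0.47 × 9.2 = 4.324 pp.
Labor input: 0.53 × (-1.1) = -0.583 pp.
TFP growth = 6.8 − 3.741 = 3.059%.

Total factor productivity growth was 3.059%.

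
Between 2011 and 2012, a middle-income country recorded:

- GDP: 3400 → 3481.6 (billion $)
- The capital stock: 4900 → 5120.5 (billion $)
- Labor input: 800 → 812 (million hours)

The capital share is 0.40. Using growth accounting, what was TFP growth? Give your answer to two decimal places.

GDP growth = (3481.6 − 3400) / 3400 = 2.4%.
The capital stock growth = (5120.5 − 4900) / 4900 = 4.5%.
Labor input growth = (812 − 800) / 800 = 1.5%.
Labor's share = 1 − 0.4 = 0.6.
The capital stock: 0.4 × 4.5 = 1.8 pp.
Labor input: 0.6 × 1.5 = 0.9 pp.
TFP growth = 2.4 − 2.7 = -0.3%.

-0.30%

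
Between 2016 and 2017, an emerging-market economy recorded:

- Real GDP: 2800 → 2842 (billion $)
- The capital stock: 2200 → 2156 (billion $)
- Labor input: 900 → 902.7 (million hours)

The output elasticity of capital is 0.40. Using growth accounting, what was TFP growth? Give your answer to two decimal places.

Real GDP growth = (2842 − 2800) / 2800 = 1.5%.
The capital stock growth = (2156 − 2200) / 2200 = -2%.
Labor input growth = (902.7 − 900) / 900 = 0.3%.
Labor's share = 1 − 0.4 = 0.6.
The capital stock: 0.4 × (-2) = -0.8 pp.
Labor input: 0.6 × 0.3 = 0.18 pp.
TFP growth = 1.5 + 0.62 = 2.12%.

TFP growth was 2.12%.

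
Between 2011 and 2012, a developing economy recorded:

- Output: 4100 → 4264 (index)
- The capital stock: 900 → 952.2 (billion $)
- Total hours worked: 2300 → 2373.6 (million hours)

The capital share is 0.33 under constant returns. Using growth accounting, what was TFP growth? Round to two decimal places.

-0.06%

Output growth = (4264 − 4100) / 4100 = 4%.
The capital stock growth = (952.2 − 900) / 900 = 5.8%.
Total hours worked growth = (2373.6 − 2300) / 2300 = 3.2%.
Labor's share = 1 − 0.33 = 0.67.
The capital stock: 0.33 × 5.8 = 1.914 pp.
Total hours worked: 0.67 × 3.2 = 2.144 pp.
TFP growth = 4 − 4.058 = -0.058%.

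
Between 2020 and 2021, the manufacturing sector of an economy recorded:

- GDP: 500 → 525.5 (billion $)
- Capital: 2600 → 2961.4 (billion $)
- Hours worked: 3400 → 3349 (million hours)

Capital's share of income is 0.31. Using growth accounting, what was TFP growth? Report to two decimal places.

GDP growth = (525.5 − 500) / 500 = 5.1%.
Capital growth = (2961.4 − 2600) / 2600 = 13.9%.
Hours worked growth = (3349 − 3400) / 3400 = -1.5%.
Labor's share = 1 − 0.31 = 0.69.
Capital: 0.31 × 13.9 = 4.309 pp.
Hours worked: 0.69 × (-1.5) = -1.035 pp.
TFP growth = 5.1 − 3.274 = 1.826%.

TFP grew 1.83%.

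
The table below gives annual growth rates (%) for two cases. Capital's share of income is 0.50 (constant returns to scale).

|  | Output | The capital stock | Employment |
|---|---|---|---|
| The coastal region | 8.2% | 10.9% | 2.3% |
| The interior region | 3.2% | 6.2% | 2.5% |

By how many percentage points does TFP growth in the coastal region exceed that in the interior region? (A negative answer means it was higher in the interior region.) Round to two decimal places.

Labor's share = 1 − 0.5 = 0.5.
The coastal region: TFP = 8.2 − 5.45 − 1.15 = 1.6%.
The interior region: TFP = 3.2 − 3.1 − 1.25 = -1.15%.
Difference = 1.6 − (-1.15) = 2.75 pp.

2.75 percentage points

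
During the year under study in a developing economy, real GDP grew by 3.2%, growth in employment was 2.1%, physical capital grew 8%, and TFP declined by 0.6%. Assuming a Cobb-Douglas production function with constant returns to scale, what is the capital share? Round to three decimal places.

gY = gA + α·gK + (1−α)·gL, so gY − gA − gL = α(gK − gL).
3.2 + 0.6 − 2.1 = α × (8 − 2.1).
1.7 = 5.9 α, so α = 0.28814.

0.288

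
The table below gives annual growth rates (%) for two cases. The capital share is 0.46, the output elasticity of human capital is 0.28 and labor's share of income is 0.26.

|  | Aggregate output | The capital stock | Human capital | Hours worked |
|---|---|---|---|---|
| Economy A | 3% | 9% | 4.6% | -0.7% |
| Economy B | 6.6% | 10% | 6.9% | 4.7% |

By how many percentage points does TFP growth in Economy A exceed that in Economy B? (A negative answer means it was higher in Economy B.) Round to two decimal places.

-1.09 percentage points

Labor's share = 1 − 0.46 − 0.28 = 0.26.
Economy A: TFP = 3 − 4.14 − 1.288 + 0.182 = -2.246%.
Economy B: TFP = 6.6 − 4.6 − 1.932 − 1.222 = -1.154%.
Difference = -2.246 − (-1.154) = -1.092 pp.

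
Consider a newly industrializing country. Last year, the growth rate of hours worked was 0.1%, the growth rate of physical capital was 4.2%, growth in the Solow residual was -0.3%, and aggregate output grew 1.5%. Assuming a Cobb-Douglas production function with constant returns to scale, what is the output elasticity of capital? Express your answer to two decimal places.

gY = gA + α·gK + (1−α)·gL, so gY − gA − gL = α(gK − gL).
1.5 + 0.3 − 0.1 = α × (4.2 − 0.1).
1.7 = 4.1 α, so α = 0.4146.

0.41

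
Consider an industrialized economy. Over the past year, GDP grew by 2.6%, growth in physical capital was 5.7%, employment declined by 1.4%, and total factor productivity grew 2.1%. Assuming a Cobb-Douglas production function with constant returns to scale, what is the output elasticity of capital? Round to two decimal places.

α = 0.27

gY = gA + α·gK + (1−α)·gL, so gY − gA − gL = α(gK − gL).
2.6 − 2.1 + 1.4 = α × (5.7 − (-1.4)).
1.9 = 7.1 α, so α = 0.2676.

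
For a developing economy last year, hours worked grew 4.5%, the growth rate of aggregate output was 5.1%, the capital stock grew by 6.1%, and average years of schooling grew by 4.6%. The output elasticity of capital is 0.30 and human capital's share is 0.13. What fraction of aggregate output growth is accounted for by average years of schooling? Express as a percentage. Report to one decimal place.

Average years of schooling contributed 0.13 × 4.6 = 0.598 pp.
Share of growth = 0.598 / 5.1 × 100 = 11.725%.

Average years of schooling accounted for 11.7% of growth.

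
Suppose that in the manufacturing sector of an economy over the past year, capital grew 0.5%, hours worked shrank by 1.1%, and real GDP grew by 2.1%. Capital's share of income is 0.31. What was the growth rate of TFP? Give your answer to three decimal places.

Labor's share = 1 − 0.31 = 0.69.
Capital: 0.31 × 0.5 = 0.155 pp.
Hours worked: 0.69 × (-1.1) = -0.759 pp.
TFP growth = 2.1 + 0.604 = 2.704%.

2.704%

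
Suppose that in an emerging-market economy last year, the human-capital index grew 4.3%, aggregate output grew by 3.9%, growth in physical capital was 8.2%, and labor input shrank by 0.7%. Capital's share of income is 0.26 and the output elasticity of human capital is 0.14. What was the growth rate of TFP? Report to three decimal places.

1.586%

Labor's share = 1 − 0.26 − 0.14 = 0.6.
Physical capital: 0.26 × 8.2 = 2.132 pp.
The human-capital index: 0.14 × 4.3 = 0.602 pp.
Labor input: 0.6 × (-0.7) = -0.42 pp.
TFP growth = 3.9 − 2.314 = 1.586%.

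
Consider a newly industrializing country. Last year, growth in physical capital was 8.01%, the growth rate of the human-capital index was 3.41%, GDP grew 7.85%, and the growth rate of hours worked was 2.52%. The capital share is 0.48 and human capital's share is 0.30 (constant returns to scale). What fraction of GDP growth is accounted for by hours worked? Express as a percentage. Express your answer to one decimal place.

Labor's share = 1 − 0.48 − 0.3 = 0.22.
Hours worked contributed 0.22 × 2.52 = 0.5544 pp.
Share of growth = 0.5544 / 7.85 × 100 = 7.062%.

Hours worked accounted for 7.1% of growth.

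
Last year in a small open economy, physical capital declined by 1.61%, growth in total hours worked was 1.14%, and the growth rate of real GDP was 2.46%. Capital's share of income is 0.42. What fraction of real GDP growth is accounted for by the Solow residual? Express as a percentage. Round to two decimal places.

The Solow residual accounted for 100.61% of growth.

Labor's share = 1 − 0.42 = 0.58.
Physical capital: 0.42 × (-1.61) = -0.6762 pp.
Total hours worked: 0.58 × 1.14 = 0.6612 pp.
TFP growth = 2.46 + 0.015 = 2.475%.
TFP share of growth = 2.475 / 2.46 × 100 = 100.6098%.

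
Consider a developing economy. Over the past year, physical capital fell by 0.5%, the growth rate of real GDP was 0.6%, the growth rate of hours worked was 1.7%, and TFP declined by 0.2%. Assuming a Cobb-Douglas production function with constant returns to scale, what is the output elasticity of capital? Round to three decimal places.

0.409

gY = gA + α·gK + (1−α)·gL, so gY − gA − gL = α(gK − gL).
0.6 + 0.2 − 1.7 = α × (-0.5 − 1.7).
-0.9 = -2.2 α, so α = 0.40909.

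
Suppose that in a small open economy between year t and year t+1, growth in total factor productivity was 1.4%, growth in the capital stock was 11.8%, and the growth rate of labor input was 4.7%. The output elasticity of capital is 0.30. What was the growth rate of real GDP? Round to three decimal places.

8.230%

Labor's share = 1 − 0.3 = 0.7.
The capital stock: 0.3 × 11.8 = 3.54 pp.
Labor input: 0.7 × 4.7 = 3.29 pp.
Output growth = 1.4 + 6.83 = 8.23%.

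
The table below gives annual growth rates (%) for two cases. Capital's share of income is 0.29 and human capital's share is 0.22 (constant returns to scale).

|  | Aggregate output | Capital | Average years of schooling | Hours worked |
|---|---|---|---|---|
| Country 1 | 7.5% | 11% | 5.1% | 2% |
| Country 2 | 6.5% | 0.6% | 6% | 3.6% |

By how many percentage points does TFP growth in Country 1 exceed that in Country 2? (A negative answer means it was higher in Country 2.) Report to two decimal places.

-1.03 percentage points

Labor's share = 1 − 0.29 − 0.22 = 0.49.
Country 1: TFP = 7.5 − 3.19 − 1.122 − 0.98 = 2.208%.
Country 2: TFP = 6.5 − 0.174 − 1.32 − 1.764 = 3.242%.
Difference = 2.208 − (3.242) = -1.034 pp.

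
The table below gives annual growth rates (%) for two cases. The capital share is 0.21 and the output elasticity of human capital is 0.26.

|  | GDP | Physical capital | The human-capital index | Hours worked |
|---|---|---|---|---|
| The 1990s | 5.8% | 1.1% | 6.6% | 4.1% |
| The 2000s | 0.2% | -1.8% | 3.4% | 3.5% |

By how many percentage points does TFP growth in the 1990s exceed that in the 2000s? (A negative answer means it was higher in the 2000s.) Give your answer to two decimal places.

3.84 percentage points

Labor's share = 1 − 0.21 − 0.26 = 0.53.
The 1990s: TFP = 5.8 − 0.231 − 1.716 − 2.173 = 1.68%.
The 2000s: TFP = 0.2 + 0.378 − 0.884 − 1.855 = -2.161%.
Difference = 1.68 − (-2.161) = 3.841 pp.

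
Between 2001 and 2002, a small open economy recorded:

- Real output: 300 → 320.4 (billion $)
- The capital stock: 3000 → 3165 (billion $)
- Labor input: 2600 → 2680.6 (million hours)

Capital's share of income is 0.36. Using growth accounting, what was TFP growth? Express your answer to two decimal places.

2.84%

Real output growth = (320.4 − 300) / 300 = 6.8%.
The capital stock growth = (3165 − 3000) / 3000 = 5.5%.
Labor input growth = (2680.6 − 2600) / 2600 = 3.1%.
Labor's share = 1 − 0.36 = 0.64.
The capital stock: 0.36 × 5.5 = 1.98 pp.
Labor input: 0.64 × 3.1 = 1.984 pp.
TFP growth = 6.8 − 3.964 = 2.836%.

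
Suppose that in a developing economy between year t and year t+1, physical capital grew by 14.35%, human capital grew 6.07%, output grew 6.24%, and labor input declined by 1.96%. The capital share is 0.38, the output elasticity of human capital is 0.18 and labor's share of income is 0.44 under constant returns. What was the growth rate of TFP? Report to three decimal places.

Labor's share = 1 − 0.38 − 0.18 = 0.44.
Physical capital: 0.38 × 14.35 = 5.453 pp.
Human capital: 0.18 × 6.07 = 1.0926 pp.
Labor input: 0.44 × (-1.96) = -0.8624 pp.
TFP growth = 6.24 − 5.6832 = 0.5568%.

0.557%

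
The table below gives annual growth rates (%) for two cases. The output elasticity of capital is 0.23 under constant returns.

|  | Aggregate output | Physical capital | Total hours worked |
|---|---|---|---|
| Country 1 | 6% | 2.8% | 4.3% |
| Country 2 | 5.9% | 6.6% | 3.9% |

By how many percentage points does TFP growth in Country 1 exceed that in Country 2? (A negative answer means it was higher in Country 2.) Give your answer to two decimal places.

0.67 percentage points

Labor's share = 1 − 0.23 = 0.77.
Country 1: TFP = 6 − 0.644 − 3.311 = 2.045%.
Country 2: TFP = 5.9 − 1.518 − 3.003 = 1.379%.
Difference = 2.045 − (1.379) = 0.666 pp.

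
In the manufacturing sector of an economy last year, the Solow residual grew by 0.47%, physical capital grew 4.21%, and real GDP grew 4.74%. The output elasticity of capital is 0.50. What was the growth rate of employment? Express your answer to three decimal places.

Labor's share = 1 − 0.5 = 0.5.
gY = gA + 0.5×4.21 + 0.5×g.
0.5×g = 4.74 − 0.47 − 2.105 = 2.165.
g = 2.165 / 0.5 = 4.33%.

Employment grew 4.330%.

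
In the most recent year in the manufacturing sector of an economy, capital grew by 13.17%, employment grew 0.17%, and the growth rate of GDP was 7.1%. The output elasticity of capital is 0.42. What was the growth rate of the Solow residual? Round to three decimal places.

Labor's share = 1 − 0.42 = 0.58.
Capital: 0.42 × 13.17 = 5.5314 pp.
Employment: 0.58 × 0.17 = 0.0986 pp.
TFP growth = 7.1 − 5.63 = 1.47%.

1.470%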